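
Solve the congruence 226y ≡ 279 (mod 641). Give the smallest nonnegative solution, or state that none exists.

577

gcd(641, 226) = 1  (641 = 2·226 + 189, 226 = 1·189 + 37, 189 = 5·37 + 4, 37 = 9·4 + 1, 4 = 4·1).
1 divides 279, so solutions exist.
Back-substituting, 226·(156) + 641·(-55) = 1.
So 226·(156) ≡ 1 (mod 641); multiply by 279: y ≡ 43524 (mod 641).
Smallest nonnegative: y = 43524 mod 641 = 577.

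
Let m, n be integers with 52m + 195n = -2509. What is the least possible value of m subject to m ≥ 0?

8

gcd(195, 52) = 13.
13 divides -2509, so solutions exist.
By Bézout, 52·(4) + 195·(-1) = 13.
Scale by -2509/13 = -193: (m₀, n₀) = (-772, 193).
General solution: m = -772 + 15t, n = 193 - 4t for integer t.
m ≥ 0: smallest is -772 mod 15 = 8 (at t = 52), with n = -15.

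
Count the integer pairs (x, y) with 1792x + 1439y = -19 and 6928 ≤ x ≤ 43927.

26

gcd(1792, 1439) = 1  (1792 = 1·1439 + 353, 1439 = 4·353 + 27, 353 = 13·27 + 2, 27 = 13·2 + 1, 2 = 2·1).
Back-substituting, 1792·(-693) + 1439·(863) = 1.
Scale by -19: particular solution (13167, -16397); reduce x mod 1439: (216, -269).
General solution: x = 216 + 1439t, y = -269 - 1792t for integer t.
6928 ≤ 216 + 1439t ≤ 43927 gives t ∈ [5, 30], which is 26 values.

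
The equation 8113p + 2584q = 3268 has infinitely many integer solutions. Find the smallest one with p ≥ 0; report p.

gcd(8113, 2584):
  8113 = 3*2584 + 361
  2584 = 7*361 + 57
  361 = 6*57 + 19
  57 = 3*19
so gcd(8113, 2584) = 19.
19 divides 3268, so solutions exist.
Back-substitute for Bézout coefficients:
  19 = 361 - 6*57
  ... = 8113*(43) + 2584*(-135)
Scale by 3268/19 = 172: (p₀, q₀) = (7396, -23220).
General solution: p = 7396 + 136t, q = -23220 - 427t for integer t.
p ≥ 0: smallest is 7396 mod 136 = 52 (at t = -54), with q = -162.

52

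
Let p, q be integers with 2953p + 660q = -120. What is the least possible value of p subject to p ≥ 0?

240

gcd(2953, 660) = 1  (2953 = 4×660 + 313, 660 = 2×313 + 34, 313 = 9×34 + 7, 34 = 4×7 + 6, 7 = 1×6 + 1, 6 = 6×1).
1 divides -120, so solutions exist.
Back-substituting, 2953×(97) + 660×(-434) = 1.
Scale by -120/1 = -120: (p₀, q₀) = (-11640, 52080).
General solution: p = -11640 + 660t, q = 52080 - 2953t for integer t.
p ≥ 0: smallest is -11640 mod 660 = 240 (at t = 18), with q = -1074.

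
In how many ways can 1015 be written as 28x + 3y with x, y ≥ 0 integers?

gcd(28, 3) = 1.
By Bézout, 28·(1) + 3·(-9) = 1.
One solution: (1, 329).
General: x = 1 + 3t, y = 329 - 28t.
x ≥ 0 ⇒ t ≥ 0; y ≥ 0 ⇒ t ≤ 11. So t ∈ [0, 11]: 12 solutions.

12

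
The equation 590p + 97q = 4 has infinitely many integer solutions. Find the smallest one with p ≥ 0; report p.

49

gcd(590, 97) = 1  (590 = 6·97 + 8, 97 = 12·8 + 1, 8 = 8·1).
1 divides 4, so solutions exist.
Back-substituting, 590·(-12) + 97·(73) = 1.
Scale by 4/1 = 4: (p₀, q₀) = (-48, 292).
General solution: p = -48 + 97t, q = 292 - 590t for integer t.
p ≥ 0: smallest is -48 mod 97 = 49 (at t = 1), with q = -298.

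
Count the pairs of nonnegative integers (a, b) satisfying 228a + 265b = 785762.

13

gcd(265, 228):
  265 = 1·228 + 37
  228 = 6·37 + 6
  37 = 6·6 + 1
  6 = 6·1
so gcd(265, 228) = 1.
Back-substitute for Bézout coefficients:
  1 = 37 - 6·6
  ... = 228·(-43) + 265·(37)
Scale by 785762: one solution is (-33787766, 29073194). Reduce a mod 265: (264, 2738).
General: a = 264 + 265t, b = 2738 - 228t.
a ≥ 0 ⇒ t ≥ 0; b ≥ 0 ⇒ t ≤ 12. So t ∈ [0, 12]: 13 solutions.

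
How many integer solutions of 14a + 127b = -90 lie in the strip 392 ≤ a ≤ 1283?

gcd(127, 14):
  127 = 9×14 + 1
  14 = 14×1
so gcd(127, 14) = 1.
Back-substitute for Bézout coefficients:
  1 = 127 - 9×14
  ... = 14×(-9) + 127×(1)
Scale by -90: particular solution (810, -90); reduce a mod 127: (48, -6).
General solution: a = 48 + 127t, b = -6 - 14t for integer t.
392 ≤ 48 + 127t ≤ 1283 gives t ∈ [3, 9], which is 7 values.

7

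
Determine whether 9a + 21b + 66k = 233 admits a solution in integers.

no

gcd(21, 9) = 3  (21 = 2×9 + 3, 9 = 3×3).
gcd(3, 66) = 3.
3 does not divide 233 (remainder 2), so no integer solutions.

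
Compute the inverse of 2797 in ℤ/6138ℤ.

gcd(6138, 2797) = 1.
By Bézout, 2797·(-2471) + 6138·(1126) = 1.
So 2797·-2471 ≡ 1 (mod 6138), and -2471 mod 6138 = 3667.

3667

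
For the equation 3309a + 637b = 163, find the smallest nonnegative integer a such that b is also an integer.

27

gcd(3309, 637) = 1  (3309 = 5·637 + 124, 637 = 5·124 + 17, 124 = 7·17 + 5, 17 = 3·5 + 2, 5 = 2·2 + 1, 2 = 2·1).
1 divides 163, so solutions exist.
Back-substituting, 3309·(262) + 637·(-1361) = 1.
Scale by 163/1 = 163: (a₀, b₀) = (42706, -221843).
General solution: a = 42706 + 637t, b = -221843 - 3309t for integer t.
a ≥ 0: smallest is 42706 mod 637 = 27 (at t = -67), with b = -140.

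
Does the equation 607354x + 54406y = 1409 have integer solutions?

no

gcd(607354, 54406) = 22.
22 does not divide 1409 (remainder 1), so no integer solutions.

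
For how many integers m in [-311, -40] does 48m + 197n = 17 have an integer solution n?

2

gcd(197, 48):
  197 = 4×48 + 5
  48 = 9×5 + 3
  5 = 1×3 + 2
  3 = 1×2 + 1
  2 = 2×1
so gcd(197, 48) = 1.
Back-substitute for Bézout coefficients:
  1 = 3 - 1×2
  ... = 48×(78) + 197×(-19)
Scale by 17: particular solution (1326, -323); reduce m mod 197: (144, -35).
General solution: m = 144 + 197t, n = -35 - 48t for integer t.
-311 ≤ 144 + 197t ≤ -40 gives t ∈ [-2, -1], which is 2 values.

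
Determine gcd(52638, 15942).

6

gcd(52638, 15942):
  52638 = 3·15942 + 4812
  15942 = 3·4812 + 1506
  4812 = 3·1506 + 294
  1506 = 5·294 + 36
  294 = 8·36 + 6
  36 = 6·6
so gcd(52638, 15942) = 6.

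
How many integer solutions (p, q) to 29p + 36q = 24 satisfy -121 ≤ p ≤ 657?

21

gcd(36, 29):
  36 = 1·29 + 7
  29 = 4·7 + 1
  7 = 7·1
so gcd(36, 29) = 1.
Back-substitute for Bézout coefficients:
  1 = 29 - 4·7
  ... = 29·(5) + 36·(-4)
Scale by 24: particular solution (120, -96); reduce p mod 36: (12, -9).
General solution: p = 12 + 36t, q = -9 - 29t for integer t.
-121 ≤ 12 + 36t ≤ 657 gives t ∈ [-3, 17], which is 21 values.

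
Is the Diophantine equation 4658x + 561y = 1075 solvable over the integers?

gcd(4658, 561) = 17.
17 does not divide 1075 (remainder 4), so no integer solutions.

no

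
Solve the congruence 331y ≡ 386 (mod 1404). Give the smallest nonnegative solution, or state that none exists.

gcd(1404, 331) = 1.
1 divides 386, so solutions exist.
By Bézout, 331×(-509) + 1404×(120) = 1.
So 331×(-509) ≡ 1 (mod 1404); multiply by 386: y ≡ -196474 (mod 1404).
Smallest nonnegative: y = -196474 mod 1404 = 86.

86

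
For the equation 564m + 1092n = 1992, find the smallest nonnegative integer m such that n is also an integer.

gcd(1092, 564) = 12  (1092 = 1×564 + 528, 564 = 1×528 + 36, 528 = 14×36 + 24, 36 = 1×24 + 12, 24 = 2×12).
12 divides 1992, so solutions exist.
Back-substituting, 564×(31) + 1092×(-16) = 12.
Scale by 1992/12 = 166: (m₀, n₀) = (5146, -2656).
General solution: m = 5146 + 91t, n = -2656 - 47t for integer t.
m ≥ 0: smallest is 5146 mod 91 = 50 (at t = -56), with n = -24.

50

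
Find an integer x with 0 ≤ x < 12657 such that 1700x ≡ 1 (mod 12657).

9731

gcd(12657, 1700) = 1  (12657 = 7·1700 + 757, 1700 = 2·757 + 186, 757 = 4·186 + 13, 186 = 14·13 + 4, 13 = 3·4 + 1, 4 = 4·1).
Back-substituting, 1700·(-2926) + 12657·(393) = 1.
So 1700·-2926 ≡ 1 (mod 12657), and -2926 mod 12657 = 9731.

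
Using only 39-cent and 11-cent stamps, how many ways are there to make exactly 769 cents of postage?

Need nonnegative integers with 39j + 11k = 769.
gcd(39, 11) = 1, and 39·(2) + 11·(-7) = 1.
So (j₀, k₀) = (1538, -5383); general j = 1538 + 11t, k = -5383 - 39t.
j ≥ 0 ⇒ t ≥ -139; k ≥ 0 ⇒ t ≤ -139. That's 1 value of t.

1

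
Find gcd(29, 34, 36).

1

gcd(34, 29):
  34 = 1·29 + 5
  29 = 5·5 + 4
  5 = 1·4 + 1
  4 = 4·1
so gcd(34, 29) = 1.
gcd(1, 36) = 1.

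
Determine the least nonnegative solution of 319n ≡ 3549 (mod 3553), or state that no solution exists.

gcd(3553, 319) = 11.
11 does not divide 3549, so the congruence has no solution.

no solution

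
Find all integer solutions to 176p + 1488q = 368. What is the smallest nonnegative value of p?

gcd(1488, 176):
  1488 = 8*176 + 80
  176 = 2*80 + 16
  80 = 5*16
so gcd(1488, 176) = 16.
16 divides 368, so solutions exist.
Back-substitute for Bézout coefficients:
  16 = 176 - 2*80
  ... = 176*(17) + 1488*(-2)
Scale by 368/16 = 23: (p₀, q₀) = (391, -46).
General solution: p = 391 + 93t, q = -46 - 11t for integer t.
p ≥ 0: smallest is 391 mod 93 = 19 (at t = -4), with q = -2.

19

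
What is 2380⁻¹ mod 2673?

gcd(2673, 2380) = 1  (2673 = 1·2380 + 293, 2380 = 8·293 + 36, 293 = 8·36 + 5, 36 = 7·5 + 1, 5 = 5·1).
Back-substituting, 2380·(520) + 2673·(-463) = 1.
So 2380·520 ≡ 1 (mod 2673), and 520 mod 2673 = 520.

520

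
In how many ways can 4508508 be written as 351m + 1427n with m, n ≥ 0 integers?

gcd(1427, 351) = 1  (1427 = 4·351 + 23, 351 = 15·23 + 6, 23 = 3·6 + 5, 6 = 1·5 + 1, 5 = 5·1).
Back-substituting, 351·(248) + 1427·(-61) = 1.
Scale by 4508508: one solution is (1118109984, -275018988). Reduce m mod 1427: (1258, 2850).
General: m = 1258 + 1427t, n = 2850 - 351t.
m ≥ 0 ⇒ t ≥ 0; n ≥ 0 ⇒ t ≤ 8. So t ∈ [0, 8]: 9 solutions.

9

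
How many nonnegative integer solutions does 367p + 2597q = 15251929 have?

gcd(2597, 367):
  2597 = 7×367 + 28
  367 = 13×28 + 3
  28 = 9×3 + 1
  3 = 3×1
so gcd(2597, 367) = 1.
Back-substitute for Bézout coefficients:
  1 = 28 - 9×3
  ... = 367×(-835) + 2597×(118)
Scale by 15251929: one solution is (-12735360715, 1799727622). Reduce p mod 2597: (63, 5864).
General: p = 63 + 2597t, q = 5864 - 367t.
p ≥ 0 ⇒ t ≥ 0; q ≥ 0 ⇒ t ≤ 15. So t ∈ [0, 15]: 16 solutions.

16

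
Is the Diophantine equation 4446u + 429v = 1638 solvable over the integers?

yes

gcd(4446, 429) = 39.
39 divides 1638, so integer solutions exist.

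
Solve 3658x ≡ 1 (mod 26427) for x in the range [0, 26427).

23530

gcd(26427, 3658):
  26427 = 7*3658 + 821
  3658 = 4*821 + 374
  821 = 2*374 + 73
  374 = 5*73 + 9
  73 = 8*9 + 1
  9 = 9*1
so gcd(26427, 3658) = 1.
Back-substitute for Bézout coefficients:
  1 = 73 - 8*9
  ... = 3658*(-2897) + 26427*(401)
So 3658*-2897 ≡ 1 (mod 26427), and -2897 mod 26427 = 23530.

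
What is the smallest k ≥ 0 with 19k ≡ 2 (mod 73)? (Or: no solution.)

gcd(73, 19) = 1  (73 = 3·19 + 16, 19 = 1·16 + 3, 16 = 5·3 + 1, 3 = 3·1).
1 divides 2, so solutions exist.
Back-substituting, 19·(-23) + 73·(6) = 1.
So 19·(-23) ≡ 1 (mod 73); multiply by 2: k ≡ -46 (mod 73).
Smallest nonnegative: k = -46 mod 73 = 27.

27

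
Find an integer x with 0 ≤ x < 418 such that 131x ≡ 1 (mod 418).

351

gcd(418, 131) = 1.
By Bézout, 131·(-67) + 418·(21) = 1.
So 131·-67 ≡ 1 (mod 418), and -67 mod 418 = 351.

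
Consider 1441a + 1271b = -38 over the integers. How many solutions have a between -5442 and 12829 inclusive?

gcd(1441, 1271) = 1.
By Bézout, 1441×(-157) + 1271×(178) = 1.
Particular solution: (882, -1000).
General solution: a = 882 + 1271t, b = -1000 - 1441t for integer t.
-5442 ≤ 882 + 1271t ≤ 12829 gives t ∈ [-4, 9], which is 14 values.

14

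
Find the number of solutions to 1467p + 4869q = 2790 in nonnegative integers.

0

gcd(4869, 1467):
  4869 = 3*1467 + 468
  1467 = 3*468 + 63
  468 = 7*63 + 27
  63 = 2*27 + 9
  27 = 3*9
so gcd(4869, 1467) = 9.
Back-substitute for Bézout coefficients:
  9 = 63 - 2*27
  ... = 1467*(156) + 4869*(-47)
Scale by 310: one solution is (48360, -14570). Reduce p mod 541: (211, -63).
General: p = 211 + 541t, q = -63 - 163t.
p ≥ 0 ⇒ t ≥ 0; q ≥ 0 ⇒ t ≤ -1. So t ∈ [0, -1]: 0 solutions.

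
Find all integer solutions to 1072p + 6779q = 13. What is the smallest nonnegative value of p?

664

gcd(6779, 1072):
  6779 = 6×1072 + 347
  1072 = 3×347 + 31
  347 = 11×31 + 6
  31 = 5×6 + 1
  6 = 6×1
so gcd(6779, 1072) = 1.
1 divides 13, so solutions exist.
Back-substitute for Bézout coefficients:
  1 = 31 - 5×6
  ... = 1072×(1094) + 6779×(-173)
Scale by 13/1 = 13: (p₀, q₀) = (14222, -2249).
General solution: p = 14222 + 6779t, q = -2249 - 1072t for integer t.
p ≥ 0: smallest is 14222 mod 6779 = 664 (at t = -2), with q = -105.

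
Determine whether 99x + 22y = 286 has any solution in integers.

gcd(99, 22):
  99 = 4*22 + 11
  22 = 2*11
so gcd(99, 22) = 11.
11 divides 286, so integer solutions exist.

yes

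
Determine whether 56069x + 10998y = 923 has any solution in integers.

gcd(56069, 10998) = 13  (56069 = 5·10998 + 1079, 10998 = 10·1079 + 208, 1079 = 5·208 + 39, 208 = 5·39 + 13, 39 = 3·13).
13 divides 923, so integer solutions exist.

yes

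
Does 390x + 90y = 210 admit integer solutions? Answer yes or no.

yes

gcd(390, 90):
  390 = 4×90 + 30
  90 = 3×30
so gcd(390, 90) = 30.
30 divides 210, so integer solutions exist.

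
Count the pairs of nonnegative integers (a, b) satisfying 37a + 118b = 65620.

15

gcd(118, 37) = 1.
By Bézout, 37·(-51) + 118·(16) = 1.
One solution: (96, 526).
General: a = 96 + 118t, b = 526 - 37t.
a ≥ 0 ⇒ t ≥ 0; b ≥ 0 ⇒ t ≤ 14. So t ∈ [0, 14]: 15 solutions.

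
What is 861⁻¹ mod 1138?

645

gcd(1138, 861) = 1  (1138 = 1*861 + 277, 861 = 3*277 + 30, 277 = 9*30 + 7, 30 = 4*7 + 2, 7 = 3*2 + 1, 2 = 2*1).
Back-substituting, 861*(-493) + 1138*(373) = 1.
So 861*-493 ≡ 1 (mod 1138), and -493 mod 1138 = 645.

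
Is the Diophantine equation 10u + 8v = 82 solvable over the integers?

gcd(10, 8):
  10 = 1·8 + 2
  8 = 4·2
so gcd(10, 8) = 2.
2 divides 82, so integer solutions exist.

yes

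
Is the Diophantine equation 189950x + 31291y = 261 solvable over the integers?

yes

gcd(189950, 31291) = 29  (189950 = 6*31291 + 2204, 31291 = 14*2204 + 435, 2204 = 5*435 + 29, 435 = 15*29).
29 divides 261, so integer solutions exist.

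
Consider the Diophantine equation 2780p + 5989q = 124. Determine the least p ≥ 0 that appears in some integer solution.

3671

gcd(5989, 2780):
  5989 = 2·2780 + 429
  2780 = 6·429 + 206
  429 = 2·206 + 17
  206 = 12·17 + 2
  17 = 8·2 + 1
  2 = 2·1
so gcd(5989, 2780) = 1.
1 divides 124, so solutions exist.
Back-substitute for Bézout coefficients:
  1 = 17 - 8·2
  ... = 2780·(-2820) + 5989·(1309)
Scale by 124/1 = 124: (p₀, q₀) = (-349680, 162316).
General solution: p = -349680 + 5989t, q = 162316 - 2780t for integer t.
p ≥ 0: smallest is -349680 mod 5989 = 3671 (at t = 59), with q = -1704.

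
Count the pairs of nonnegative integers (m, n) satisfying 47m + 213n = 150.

gcd(213, 47) = 1.
By Bézout, 47·(68) + 213·(-15) = 1.
One solution: (189, -41).
General: m = 189 + 213t, n = -41 - 47t.
m ≥ 0 ⇒ t ≥ 0; n ≥ 0 ⇒ t ≤ -1. So t ∈ [0, -1]: 0 solutions.

0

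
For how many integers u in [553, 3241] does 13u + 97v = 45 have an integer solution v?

28

gcd(97, 13) = 1.
By Bézout, 13*(15) + 97*(-2) = 1.
Particular solution: (93, -12).
General solution: u = 93 + 97t, v = -12 - 13t for integer t.
553 ≤ 93 + 97t ≤ 3241 gives t ∈ [5, 32], which is 28 values.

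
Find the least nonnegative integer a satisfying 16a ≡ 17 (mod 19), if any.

gcd(19, 16) = 1.
1 divides 17, so solutions exist.
By Bézout, 16×(6) + 19×(-5) = 1.
So 16×(6) ≡ 1 (mod 19); multiply by 17: a ≡ 102 (mod 19).
Smallest nonnegative: a = 102 mod 19 = 7.

7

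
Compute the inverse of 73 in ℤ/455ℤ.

187

gcd(455, 73) = 1  (455 = 6*73 + 17, 73 = 4*17 + 5, 17 = 3*5 + 2, 5 = 2*2 + 1, 2 = 2*1).
Back-substituting, 73*(187) + 455*(-30) = 1.
So 73*187 ≡ 1 (mod 455), and 187 mod 455 = 187.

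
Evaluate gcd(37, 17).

1

gcd(37, 17):
  37 = 2·17 + 3
  17 = 5·3 + 2
  3 = 1·2 + 1
  2 = 2·1
so gcd(37, 17) = 1.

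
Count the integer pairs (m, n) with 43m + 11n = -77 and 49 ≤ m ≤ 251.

gcd(43, 11) = 1.
By Bézout, 43·(-1) + 11·(4) = 1.
Particular solution: (0, -7).
General solution: m = 0 + 11t, n = -7 - 43t for integer t.
49 ≤ 0 + 11t ≤ 251 gives t ∈ [5, 22], which is 18 values.

18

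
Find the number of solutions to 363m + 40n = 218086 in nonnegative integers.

gcd(363, 40) = 1.
By Bézout, 363×(-13) + 40×(118) = 1.
One solution: (2, 5434).
General: m = 2 + 40t, n = 5434 - 363t.
m ≥ 0 ⇒ t ≥ 0; n ≥ 0 ⇒ t ≤ 14. So t ∈ [0, 14]: 15 solutions.

15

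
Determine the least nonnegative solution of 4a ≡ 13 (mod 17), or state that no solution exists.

gcd(17, 4) = 1  (17 = 4×4 + 1, 4 = 4×1).
1 divides 13, so solutions exist.
Back-substituting, 4×(-4) + 17×(1) = 1.
So 4×(-4) ≡ 1 (mod 17); multiply by 13: a ≡ -52 (mod 17).
Smallest nonnegative: a = -52 mod 17 = 16.

16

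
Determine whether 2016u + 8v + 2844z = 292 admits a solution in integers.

yes

gcd(2016, 8):
  2016 = 252·8
so gcd(2016, 8) = 8.
gcd(8, 2844) = 4.
4 divides 292, so integer solutions exist.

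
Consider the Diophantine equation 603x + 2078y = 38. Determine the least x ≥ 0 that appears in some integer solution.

100

gcd(2078, 603):
  2078 = 3×603 + 269
  603 = 2×269 + 65
  269 = 4×65 + 9
  65 = 7×9 + 2
  9 = 4×2 + 1
  2 = 2×1
so gcd(2078, 603) = 1.
1 divides 38, so solutions exist.
Back-substitute for Bézout coefficients:
  1 = 9 - 4×2
  ... = 603×(-927) + 2078×(269)
Scale by 38/1 = 38: (x₀, y₀) = (-35226, 10222).
General solution: x = -35226 + 2078t, y = 10222 - 603t for integer t.
x ≥ 0: smallest is -35226 mod 2078 = 100 (at t = 17), with y = -29.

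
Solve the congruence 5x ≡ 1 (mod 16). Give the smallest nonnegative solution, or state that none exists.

13

gcd(16, 5) = 1  (16 = 3×5 + 1, 5 = 5×1).
1 divides 1, so solutions exist.
Back-substituting, 5×(-3) + 16×(1) = 1.
So 5×(-3) ≡ 1 (mod 16); multiply by 1: x ≡ -3 (mod 16).
Smallest nonnegative: x = -3 mod 16 = 13.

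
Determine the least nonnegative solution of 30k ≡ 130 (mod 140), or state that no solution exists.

9

gcd(140, 30) = 10  (140 = 4×30 + 20, 30 = 1×20 + 10, 20 = 2×10).
10 divides 130, so solutions exist.
Back-substituting, 30×(5) + 140×(-1) = 10.
So 30×(5) ≡ 10 (mod 140); multiply by 13: k ≡ 65 (mod 14).
Smallest nonnegative: k = 65 mod 14 = 9.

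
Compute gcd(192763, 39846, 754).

gcd(192763, 39846):
  192763 = 4*39846 + 33379
  39846 = 1*33379 + 6467
  33379 = 5*6467 + 1044
  6467 = 6*1044 + 203
  1044 = 5*203 + 29
  203 = 7*29
so gcd(192763, 39846) = 29.
gcd(29, 754) = 29.

29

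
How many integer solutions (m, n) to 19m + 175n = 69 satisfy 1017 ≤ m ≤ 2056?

6

gcd(175, 19) = 1.
By Bézout, 19*(-46) + 175*(5) = 1.
Particular solution: (151, -16).
General solution: m = 151 + 175t, n = -16 - 19t for integer t.
1017 ≤ 151 + 175t ≤ 2056 gives t ∈ [5, 10], which is 6 values.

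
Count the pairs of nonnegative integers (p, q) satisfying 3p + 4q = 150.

gcd(4, 3):
  4 = 1×3 + 1
  3 = 3×1
so gcd(4, 3) = 1.
Back-substitute for Bézout coefficients:
  1 = 4 - 1×3
  ... = 3×(-1) + 4×(1)
Scale by 150: one solution is (-150, 150). Reduce p mod 4: (2, 36).
General: p = 2 + 4t, q = 36 - 3t.
p ≥ 0 ⇒ t ≥ 0; q ≥ 0 ⇒ t ≤ 12. So t ∈ [0, 12]: 13 solutions.

13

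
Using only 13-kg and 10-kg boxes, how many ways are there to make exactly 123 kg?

Need nonnegative integers with 13j + 10k = 123.
gcd(13, 10) = 1, and 13·(-3) + 10·(4) = 1.
So (j₀, k₀) = (-369, 492); general j = -369 + 10t, k = 492 - 13t.
j ≥ 0 ⇒ t ≥ 37; k ≥ 0 ⇒ t ≤ 37. That's 1 value of t.

1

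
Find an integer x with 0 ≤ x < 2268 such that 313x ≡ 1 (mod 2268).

gcd(2268, 313) = 1.
By Bézout, 313*(913) + 2268*(-126) = 1.
So 313*913 ≡ 1 (mod 2268), and 913 mod 2268 = 913.

913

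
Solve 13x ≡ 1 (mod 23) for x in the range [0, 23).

gcd(23, 13):
  23 = 1·13 + 10
  13 = 1·10 + 3
  10 = 3·3 + 1
  3 = 3·1
so gcd(23, 13) = 1.
Back-substitute for Bézout coefficients:
  1 = 10 - 3·3
  ... = 13·(-7) + 23·(4)
So 13·-7 ≡ 1 (mod 23), and -7 mod 23 = 16.

16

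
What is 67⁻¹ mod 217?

149

gcd(217, 67) = 1.
By Bézout, 67*(-68) + 217*(21) = 1.
So 67*-68 ≡ 1 (mod 217), and -68 mod 217 = 149.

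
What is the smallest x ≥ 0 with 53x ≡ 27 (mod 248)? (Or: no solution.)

gcd(248, 53) = 1.
1 divides 27, so solutions exist.
By Bézout, 53×(117) + 248×(-25) = 1.
So 53×(117) ≡ 1 (mod 248); multiply by 27: x ≡ 3159 (mod 248).
Smallest nonnegative: x = 3159 mod 248 = 183.

183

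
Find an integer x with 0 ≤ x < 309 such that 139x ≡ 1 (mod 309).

gcd(309, 139) = 1  (309 = 2×139 + 31, 139 = 4×31 + 15, 31 = 2×15 + 1, 15 = 15×1).
Back-substituting, 139×(-20) + 309×(9) = 1.
So 139×-20 ≡ 1 (mod 309), and -20 mod 309 = 289.

289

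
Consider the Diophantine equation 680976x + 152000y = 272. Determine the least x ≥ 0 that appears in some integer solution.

4197

gcd(680976, 152000) = 16  (680976 = 4*152000 + 72976, 152000 = 2*72976 + 6048, 72976 = 12*6048 + 400, 6048 = 15*400 + 48, 400 = 8*48 + 16, 48 = 3*16).
16 divides 272, so solutions exist.
Back-substituting, 680976*(3041) + 152000*(-13624) = 16.
Scale by 272/16 = 17: (x₀, y₀) = (51697, -231608).
General solution: x = 51697 + 9500t, y = -231608 - 42561t for integer t.
x ≥ 0: smallest is 51697 mod 9500 = 4197 (at t = -5), with y = -18803.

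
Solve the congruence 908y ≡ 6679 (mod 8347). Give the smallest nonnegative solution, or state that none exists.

gcd(8347, 908) = 1  (8347 = 9×908 + 175, 908 = 5×175 + 33, 175 = 5×33 + 10, 33 = 3×10 + 3, 10 = 3×3 + 1, 3 = 3×1).
1 divides 6679, so solutions exist.
Back-substituting, 908×(-2528) + 8347×(275) = 1.
So 908×(-2528) ≡ 1 (mod 8347); multiply by 6679: y ≡ -16884512 (mod 8347).
Smallest nonnegative: y = -16884512 mod 8347 = 1469.

1469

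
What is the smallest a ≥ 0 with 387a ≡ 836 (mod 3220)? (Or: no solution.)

1608

gcd(3220, 387) = 1  (3220 = 8·387 + 124, 387 = 3·124 + 15, 124 = 8·15 + 4, 15 = 3·4 + 3, 4 = 1·3 + 1, 3 = 3·1).
1 divides 836, so solutions exist.
Back-substituting, 387·(-857) + 3220·(103) = 1.
So 387·(-857) ≡ 1 (mod 3220); multiply by 836: a ≡ -716452 (mod 3220).
Smallest nonnegative: a = -716452 mod 3220 = 1608.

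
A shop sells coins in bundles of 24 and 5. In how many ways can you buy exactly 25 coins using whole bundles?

Need nonnegative integers with 24j + 5k = 25.
gcd(24, 5) = 1, and 24·(-1) + 5·(5) = 1.
So (j₀, k₀) = (-25, 125); general j = -25 + 5t, k = 125 - 24t.
j ≥ 0 ⇒ t ≥ 5; k ≥ 0 ⇒ t ≤ 5. That's 1 value of t.

1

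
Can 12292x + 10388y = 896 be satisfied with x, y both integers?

yes

gcd(12292, 10388) = 28.
28 divides 896, so integer solutions exist.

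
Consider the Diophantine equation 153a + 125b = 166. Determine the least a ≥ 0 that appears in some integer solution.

gcd(153, 125) = 1.
1 divides 166, so solutions exist.
By Bézout, 153*(-58) + 125*(71) = 1.
Scale by 166/1 = 166: (a₀, b₀) = (-9628, 11786).
General solution: a = -9628 + 125t, b = 11786 - 153t for integer t.
a ≥ 0: smallest is -9628 mod 125 = 122 (at t = 78), with b = -148.

122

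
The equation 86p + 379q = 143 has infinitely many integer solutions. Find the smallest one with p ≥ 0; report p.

gcd(379, 86):
  379 = 4·86 + 35
  86 = 2·35 + 16
  35 = 2·16 + 3
  16 = 5·3 + 1
  3 = 3·1
so gcd(379, 86) = 1.
1 divides 143, so solutions exist.
Back-substitute for Bézout coefficients:
  1 = 16 - 5·3
  ... = 86·(119) + 379·(-27)
Scale by 143/1 = 143: (p₀, q₀) = (17017, -3861).
General solution: p = 17017 + 379t, q = -3861 - 86t for integer t.
p ≥ 0: smallest is 17017 mod 379 = 341 (at t = -44), with q = -77.

341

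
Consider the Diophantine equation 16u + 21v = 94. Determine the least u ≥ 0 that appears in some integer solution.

19

gcd(21, 16):
  21 = 1·16 + 5
  16 = 3·5 + 1
  5 = 5·1
so gcd(21, 16) = 1.
1 divides 94, so solutions exist.
Back-substitute for Bézout coefficients:
  1 = 16 - 3·5
  ... = 16·(4) + 21·(-3)
Scale by 94/1 = 94: (u₀, v₀) = (376, -282).
General solution: u = 376 + 21t, v = -282 - 16t for integer t.
u ≥ 0: smallest is 376 mod 21 = 19 (at t = -17), with v = -10.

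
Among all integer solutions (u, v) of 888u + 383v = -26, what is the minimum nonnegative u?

320

gcd(888, 383):
  888 = 2×383 + 122
  383 = 3×122 + 17
  122 = 7×17 + 3
  17 = 5×3 + 2
  3 = 1×2 + 1
  2 = 2×1
so gcd(888, 383) = 1.
1 divides -26, so solutions exist.
Back-substitute for Bézout coefficients:
  1 = 3 - 1×2
  ... = 888×(135) + 383×(-313)
Scale by -26/1 = -26: (u₀, v₀) = (-3510, 8138).
General solution: u = -3510 + 383t, v = 8138 - 888t for integer t.
u ≥ 0: smallest is -3510 mod 383 = 320 (at t = 10), with v = -742.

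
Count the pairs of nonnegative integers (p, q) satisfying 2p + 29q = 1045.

18

gcd(29, 2) = 1.
By Bézout, 2*(-14) + 29*(1) = 1.
One solution: (15, 35).
General: p = 15 + 29t, q = 35 - 2t.
p ≥ 0 ⇒ t ≥ 0; q ≥ 0 ⇒ t ≤ 17. So t ∈ [0, 17]: 18 solutions.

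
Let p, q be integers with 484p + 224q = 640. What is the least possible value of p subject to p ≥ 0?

24

gcd(484, 224) = 4  (484 = 2·224 + 36, 224 = 6·36 + 8, 36 = 4·8 + 4, 8 = 2·4).
4 divides 640, so solutions exist.
Back-substituting, 484·(25) + 224·(-54) = 4.
Scale by 640/4 = 160: (p₀, q₀) = (4000, -8640).
General solution: p = 4000 + 56t, q = -8640 - 121t for integer t.
p ≥ 0: smallest is 4000 mod 56 = 24 (at t = -71), with q = -49.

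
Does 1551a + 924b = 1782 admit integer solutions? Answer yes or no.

yes

gcd(1551, 924) = 33.
33 divides 1782, so integer solutions exist.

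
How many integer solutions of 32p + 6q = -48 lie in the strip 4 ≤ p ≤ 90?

29

gcd(32, 6):
  32 = 5×6 + 2
  6 = 3×2
so gcd(32, 6) = 2.
Back-substitute for Bézout coefficients:
  2 = 32 - 5×6
  ... = 32×(1) + 6×(-5)
Scale by -24: particular solution (-24, 120); reduce p mod 3: (0, -8).
General solution: p = 0 + 3t, q = -8 - 16t for integer t.
4 ≤ 0 + 3t ≤ 90 gives t ∈ [2, 30], which is 29 values.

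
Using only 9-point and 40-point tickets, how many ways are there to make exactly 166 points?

Need nonnegative integers with 9j + 40k = 166.
gcd(9, 40) = 1, and 9·(9) + 40·(-2) = 1.
So (j₀, k₀) = (1494, -332); general j = 1494 + 40t, k = -332 - 9t.
j ≥ 0 ⇒ t ≥ -37; k ≥ 0 ⇒ t ≤ -37. That's 1 value of t.

1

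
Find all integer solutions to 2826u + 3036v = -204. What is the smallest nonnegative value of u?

gcd(3036, 2826) = 6  (3036 = 1*2826 + 210, 2826 = 13*210 + 96, 210 = 2*96 + 18, 96 = 5*18 + 6, 18 = 3*6).
6 divides -204, so solutions exist.
Back-substituting, 2826*(159) + 3036*(-148) = 6.
Scale by -204/6 = -34: (u₀, v₀) = (-5406, 5032).
General solution: u = -5406 + 506t, v = 5032 - 471t for integer t.
u ≥ 0: smallest is -5406 mod 506 = 160 (at t = 11), with v = -149.

160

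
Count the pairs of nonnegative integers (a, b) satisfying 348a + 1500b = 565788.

13

gcd(1500, 348):
  1500 = 4·348 + 108
  348 = 3·108 + 24
  108 = 4·24 + 12
  24 = 2·12
so gcd(1500, 348) = 12.
Back-substitute for Bézout coefficients:
  12 = 108 - 4·24
  ... = 348·(-56) + 1500·(13)
Scale by 47149: one solution is (-2640344, 612937). Reduce a mod 125: (31, 370).
General: a = 31 + 125t, b = 370 - 29t.
a ≥ 0 ⇒ t ≥ 0; b ≥ 0 ⇒ t ≤ 12. So t ∈ [0, 12]: 13 solutions.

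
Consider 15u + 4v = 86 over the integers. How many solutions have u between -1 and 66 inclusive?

17

gcd(15, 4):
  15 = 3·4 + 3
  4 = 1·3 + 1
  3 = 3·1
so gcd(15, 4) = 1.
Back-substitute for Bézout coefficients:
  1 = 4 - 1·3
  ... = 15·(-1) + 4·(4)
Scale by 86: particular solution (-86, 344); reduce u mod 4: (2, 14).
General solution: u = 2 + 4t, v = 14 - 15t for integer t.
-1 ≤ 2 + 4t ≤ 66 gives t ∈ [0, 16], which is 17 values.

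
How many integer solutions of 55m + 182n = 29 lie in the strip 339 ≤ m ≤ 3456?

17

gcd(182, 55) = 1  (182 = 3·55 + 17, 55 = 3·17 + 4, 17 = 4·4 + 1, 4 = 4·1).
Back-substituting, 55·(-43) + 182·(13) = 1.
Scale by 29: particular solution (-1247, 377); reduce m mod 182: (27, -8).
General solution: m = 27 + 182t, n = -8 - 55t for integer t.
339 ≤ 27 + 182t ≤ 3456 gives t ∈ [2, 18], which is 17 values.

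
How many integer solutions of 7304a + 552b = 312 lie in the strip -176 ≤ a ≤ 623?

11

gcd(7304, 552):
  7304 = 13*552 + 128
  552 = 4*128 + 40
  128 = 3*40 + 8
  40 = 5*8
so gcd(7304, 552) = 8.
Back-substitute for Bézout coefficients:
  8 = 128 - 3*40
  ... = 7304*(13) + 552*(-172)
Scale by 39: particular solution (507, -6708); reduce a mod 69: (24, -317).
General solution: a = 24 + 69t, b = -317 - 913t for integer t.
-176 ≤ 24 + 69t ≤ 623 gives t ∈ [-2, 8], which is 11 values.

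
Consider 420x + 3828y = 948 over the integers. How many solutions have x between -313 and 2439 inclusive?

gcd(3828, 420) = 12  (3828 = 9*420 + 48, 420 = 8*48 + 36, 48 = 1*36 + 12, 36 = 3*12).
Back-substituting, 420*(-82) + 3828*(9) = 12.
Scale by 79: particular solution (-6478, 711); reduce x mod 319: (221, -24).
General solution: x = 221 + 319t, y = -24 - 35t for integer t.
-313 ≤ 221 + 319t ≤ 2439 gives t ∈ [-1, 6], which is 8 values.

8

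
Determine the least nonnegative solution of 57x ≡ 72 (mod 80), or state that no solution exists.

gcd(80, 57) = 1  (80 = 1·57 + 23, 57 = 2·23 + 11, 23 = 2·11 + 1, 11 = 11·1).
1 divides 72, so solutions exist.
Back-substituting, 57·(-7) + 80·(5) = 1.
So 57·(-7) ≡ 1 (mod 80); multiply by 72: x ≡ -504 (mod 80).
Smallest nonnegative: x = -504 mod 80 = 56.

56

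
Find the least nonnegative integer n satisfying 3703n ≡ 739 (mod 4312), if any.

no solution

gcd(4312, 3703):
  4312 = 1*3703 + 609
  3703 = 6*609 + 49
  609 = 12*49 + 21
  49 = 2*21 + 7
  21 = 3*7
so gcd(4312, 3703) = 7.
7 does not divide 739, so the congruence has no solution.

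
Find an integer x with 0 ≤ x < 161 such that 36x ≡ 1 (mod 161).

gcd(161, 36) = 1  (161 = 4×36 + 17, 36 = 2×17 + 2, 17 = 8×2 + 1, 2 = 2×1).
Back-substituting, 36×(-76) + 161×(17) = 1.
So 36×-76 ≡ 1 (mod 161), and -76 mod 161 = 85.

85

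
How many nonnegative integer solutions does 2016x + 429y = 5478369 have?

gcd(2016, 429):
  2016 = 4×429 + 300
  429 = 1×300 + 129
  300 = 2×129 + 42
  129 = 3×42 + 3
  42 = 14×3
so gcd(2016, 429) = 3.
Back-substitute for Bézout coefficients:
  3 = 129 - 3×42
  ... = 2016×(-10) + 429×(47)
Scale by 1826123: one solution is (-18261230, 85827781). Reduce x mod 143: (13, 12709).
General: x = 13 + 143t, y = 12709 - 672t.
x ≥ 0 ⇒ t ≥ 0; y ≥ 0 ⇒ t ≤ 18. So t ∈ [0, 18]: 19 solutions.

19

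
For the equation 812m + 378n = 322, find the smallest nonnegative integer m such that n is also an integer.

26

gcd(812, 378) = 14.
14 divides 322, so solutions exist.
By Bézout, 812·(7) + 378·(-15) = 14.
Scale by 322/14 = 23: (m₀, n₀) = (161, -345).
General solution: m = 161 + 27t, n = -345 - 58t for integer t.
m ≥ 0: smallest is 161 mod 27 = 26 (at t = -5), with n = -55.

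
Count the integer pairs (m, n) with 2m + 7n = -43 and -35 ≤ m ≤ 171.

gcd(7, 2):
  7 = 3*2 + 1
  2 = 2*1
so gcd(7, 2) = 1.
Back-substitute for Bézout coefficients:
  1 = 7 - 3*2
  ... = 2*(-3) + 7*(1)
Scale by -43: particular solution (129, -43); reduce m mod 7: (3, -7).
General solution: m = 3 + 7t, n = -7 - 2t for integer t.
-35 ≤ 3 + 7t ≤ 171 gives t ∈ [-5, 24], which is 30 values.

30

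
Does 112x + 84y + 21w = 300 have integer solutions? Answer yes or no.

gcd(112, 84) = 28  (112 = 1×84 + 28, 84 = 3×28).
gcd(28, 21) = 7.
7 does not divide 300 (remainder 6), so no integer solutions.

no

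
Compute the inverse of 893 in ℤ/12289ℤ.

gcd(12289, 893) = 1.
By Bézout, 893·(-1500) + 12289·(109) = 1.
So 893·-1500 ≡ 1 (mod 12289), and -1500 mod 12289 = 10789.

10789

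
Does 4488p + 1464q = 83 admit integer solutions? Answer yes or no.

gcd(4488, 1464):
  4488 = 3*1464 + 96
  1464 = 15*96 + 24
  96 = 4*24
so gcd(4488, 1464) = 24.
24 does not divide 83 (remainder 11), so no integer solutions.

no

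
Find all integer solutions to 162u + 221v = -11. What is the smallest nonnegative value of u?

gcd(221, 162):
  221 = 1*162 + 59
  162 = 2*59 + 44
  59 = 1*44 + 15
  44 = 2*15 + 14
  15 = 1*14 + 1
  14 = 14*1
so gcd(221, 162) = 1.
1 divides -11, so solutions exist.
Back-substitute for Bézout coefficients:
  1 = 15 - 1*14
  ... = 162*(-15) + 221*(11)
Scale by -11/1 = -11: (u₀, v₀) = (165, -121).
General solution: u = 165 + 221t, v = -121 - 162t for integer t.
u ≥ 0: smallest is 165 mod 221 = 165 (at t = 0), with v = -121.

165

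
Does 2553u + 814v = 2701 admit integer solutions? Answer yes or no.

yes

gcd(2553, 814) = 37  (2553 = 3·814 + 111, 814 = 7·111 + 37, 111 = 3·37).
37 divides 2701, so integer solutions exist.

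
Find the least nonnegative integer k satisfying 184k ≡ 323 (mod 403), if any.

350

gcd(403, 184) = 1.
1 divides 323, so solutions exist.
By Bézout, 184*(46) + 403*(-21) = 1.
So 184*(46) ≡ 1 (mod 403); multiply by 323: k ≡ 14858 (mod 403).
Smallest nonnegative: k = 14858 mod 403 = 350.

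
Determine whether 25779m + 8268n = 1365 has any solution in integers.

gcd(25779, 8268) = 39.
39 divides 1365, so integer solutions exist.

yes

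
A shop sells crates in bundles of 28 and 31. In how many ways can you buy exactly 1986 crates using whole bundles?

2

Need nonnegative integers with 28j + 31k = 1986.
gcd(28, 31) = 1, and 28·(10) + 31·(-9) = 1.
So (j₀, k₀) = (19860, -17874); general j = 19860 + 31t, k = -17874 - 28t.
j ≥ 0 ⇒ t ≥ -640; k ≥ 0 ⇒ t ≤ -639. That's 2 values of t.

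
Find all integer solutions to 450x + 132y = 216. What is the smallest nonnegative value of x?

gcd(450, 132):
  450 = 3·132 + 54
  132 = 2·54 + 24
  54 = 2·24 + 6
  24 = 4·6
so gcd(450, 132) = 6.
6 divides 216, so solutions exist.
Back-substitute for Bézout coefficients:
  6 = 54 - 2·24
  ... = 450·(5) + 132·(-17)
Scale by 216/6 = 36: (x₀, y₀) = (180, -612).
General solution: x = 180 + 22t, y = -612 - 75t for integer t.
x ≥ 0: smallest is 180 mod 22 = 4 (at t = -8), with y = -12.

4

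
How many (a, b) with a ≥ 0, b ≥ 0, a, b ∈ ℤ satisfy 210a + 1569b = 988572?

gcd(1569, 210):
  1569 = 7·210 + 99
  210 = 2·99 + 12
  99 = 8·12 + 3
  12 = 4·3
so gcd(1569, 210) = 3.
Back-substitute for Bézout coefficients:
  3 = 99 - 8·12
  ... = 210·(-127) + 1569·(17)
Scale by 329524: one solution is (-41849548, 5601908). Reduce a mod 523: (389, 578).
General: a = 389 + 523t, b = 578 - 70t.
a ≥ 0 ⇒ t ≥ 0; b ≥ 0 ⇒ t ≤ 8. So t ∈ [0, 8]: 9 solutions.

9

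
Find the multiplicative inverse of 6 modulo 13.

11

gcd(13, 6) = 1.
By Bézout, 6*(-2) + 13*(1) = 1.
So 6*-2 ≡ 1 (mod 13), and -2 mod 13 = 11.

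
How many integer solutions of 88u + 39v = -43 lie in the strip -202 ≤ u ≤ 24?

6

gcd(88, 39) = 1  (88 = 2·39 + 10, 39 = 3·10 + 9, 10 = 1·9 + 1, 9 = 9·1).
Back-substituting, 88·(4) + 39·(-9) = 1.
Scale by -43: particular solution (-172, 387); reduce u mod 39: (23, -53).
General solution: u = 23 + 39t, v = -53 - 88t for integer t.
-202 ≤ 23 + 39t ≤ 24 gives t ∈ [-5, 0], which is 6 values.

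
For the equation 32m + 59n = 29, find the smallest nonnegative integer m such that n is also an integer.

47

gcd(59, 32):
  59 = 1×32 + 27
  32 = 1×27 + 5
  27 = 5×5 + 2
  5 = 2×2 + 1
  2 = 2×1
so gcd(59, 32) = 1.
1 divides 29, so solutions exist.
Back-substitute for Bézout coefficients:
  1 = 5 - 2×2
  ... = 32×(24) + 59×(-13)
Scale by 29/1 = 29: (m₀, n₀) = (696, -377).
General solution: m = 696 + 59t, n = -377 - 32t for integer t.
m ≥ 0: smallest is 696 mod 59 = 47 (at t = -11), with n = -25.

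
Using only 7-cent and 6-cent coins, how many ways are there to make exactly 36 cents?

1

Need nonnegative integers with 7j + 6k = 36.
gcd(7, 6) = 1, and 7·(1) + 6·(-1) = 1.
So (j₀, k₀) = (36, -36); general j = 36 + 6t, k = -36 - 7t.
j ≥ 0 ⇒ t ≥ -6; k ≥ 0 ⇒ t ≤ -6. That's 1 value of t.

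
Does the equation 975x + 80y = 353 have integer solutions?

gcd(975, 80):
  975 = 12×80 + 15
  80 = 5×15 + 5
  15 = 3×5
so gcd(975, 80) = 5.
5 does not divide 353 (remainder 3), so no integer solutions.

no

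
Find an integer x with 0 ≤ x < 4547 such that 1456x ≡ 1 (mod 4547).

2464

gcd(4547, 1456) = 1.
By Bézout, 1456×(-2083) + 4547×(667) = 1.
So 1456×-2083 ≡ 1 (mod 4547), and -2083 mod 4547 = 2464.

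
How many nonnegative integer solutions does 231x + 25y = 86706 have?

gcd(231, 25) = 1  (231 = 9·25 + 6, 25 = 4·6 + 1, 6 = 6·1).
Back-substituting, 231·(-4) + 25·(37) = 1.
Scale by 86706: one solution is (-346824, 3208122). Reduce x mod 25: (1, 3459).
General: x = 1 + 25t, y = 3459 - 231t.
x ≥ 0 ⇒ t ≥ 0; y ≥ 0 ⇒ t ≤ 14. So t ∈ [0, 14]: 15 solutions.

15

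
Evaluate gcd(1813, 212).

1

gcd(1813, 212):
  1813 = 8*212 + 117
  212 = 1*117 + 95
  117 = 1*95 + 22
  95 = 4*22 + 7
  22 = 3*7 + 1
  7 = 7*1
so gcd(1813, 212) = 1.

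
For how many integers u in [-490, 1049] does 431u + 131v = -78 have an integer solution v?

gcd(431, 131):
  431 = 3·131 + 38
  131 = 3·38 + 17
  38 = 2·17 + 4
  17 = 4·4 + 1
  4 = 4·1
so gcd(431, 131) = 1.
Back-substitute for Bézout coefficients:
  1 = 17 - 4·4
  ... = 431·(-31) + 131·(102)
Scale by -78: particular solution (2418, -7956); reduce u mod 131: (60, -198).
General solution: u = 60 + 131t, v = -198 - 431t for integer t.
-490 ≤ 60 + 131t ≤ 1049 gives t ∈ [-4, 7], which is 12 values.

12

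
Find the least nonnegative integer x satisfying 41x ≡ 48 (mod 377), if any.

gcd(377, 41) = 1  (377 = 9×41 + 8, 41 = 5×8 + 1, 8 = 8×1).
1 divides 48, so solutions exist.
Back-substituting, 41×(46) + 377×(-5) = 1.
So 41×(46) ≡ 1 (mod 377); multiply by 48: x ≡ 2208 (mod 377).
Smallest nonnegative: x = 2208 mod 377 = 323.

323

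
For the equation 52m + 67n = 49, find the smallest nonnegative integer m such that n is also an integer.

gcd(67, 52):
  67 = 1*52 + 15
  52 = 3*15 + 7
  15 = 2*7 + 1
  7 = 7*1
so gcd(67, 52) = 1.
1 divides 49, so solutions exist.
Back-substitute for Bézout coefficients:
  1 = 15 - 2*7
  ... = 52*(-9) + 67*(7)
Scale by 49/1 = 49: (m₀, n₀) = (-441, 343).
General solution: m = -441 + 67t, n = 343 - 52t for integer t.
m ≥ 0: smallest is -441 mod 67 = 28 (at t = 7), with n = -21.

28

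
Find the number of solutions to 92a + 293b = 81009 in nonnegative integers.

gcd(293, 92):
  293 = 3·92 + 17
  92 = 5·17 + 7
  17 = 2·7 + 3
  7 = 2·3 + 1
  3 = 3·1
so gcd(293, 92) = 1.
Back-substitute for Bézout coefficients:
  1 = 7 - 2·3
  ... = 92·(86) + 293·(-27)
Scale by 81009: one solution is (6966774, -2187243). Reduce a mod 293: (113, 241).
General: a = 113 + 293t, b = 241 - 92t.
a ≥ 0 ⇒ t ≥ 0; b ≥ 0 ⇒ t ≤ 2. So t ∈ [0, 2]: 3 solutions.

3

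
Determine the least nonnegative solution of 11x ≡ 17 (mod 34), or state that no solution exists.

gcd(34, 11) = 1.
1 divides 17, so solutions exist.
By Bézout, 11*(-3) + 34*(1) = 1.
So 11*(-3) ≡ 1 (mod 34); multiply by 17: x ≡ -51 (mod 34).
Smallest nonnegative: x = -51 mod 34 = 17.

17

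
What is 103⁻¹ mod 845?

402

gcd(845, 103) = 1.
By Bézout, 103*(402) + 845*(-49) = 1.
So 103*402 ≡ 1 (mod 845), and 402 mod 845 = 402.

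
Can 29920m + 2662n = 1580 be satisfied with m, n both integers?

gcd(29920, 2662) = 22.
22 does not divide 1580 (remainder 18), so no integer solutions.

no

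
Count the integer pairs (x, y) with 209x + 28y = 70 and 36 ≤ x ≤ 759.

26

gcd(209, 28) = 1.
By Bézout, 209·(13) + 28·(-97) = 1.
Particular solution: (14, -102).
General solution: x = 14 + 28t, y = -102 - 209t for integer t.
36 ≤ 14 + 28t ≤ 759 gives t ∈ [1, 26], which is 26 values.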